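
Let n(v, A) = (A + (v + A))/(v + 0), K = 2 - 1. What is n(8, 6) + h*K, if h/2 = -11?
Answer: -39/2 ≈ -19.500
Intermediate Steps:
K = 1
n(v, A) = (v + 2*A)/v (n(v, A) = (A + (A + v))/v = (v + 2*A)/v)
h = -22 (h = 2*(-11) = -22)
n(8, 6) + h*K = (8 + 2*6)/8 - 22*1 = (8 + 12)/8 - 22 = (⅛)*20 - 22 = 5/2 - 22 = -39/2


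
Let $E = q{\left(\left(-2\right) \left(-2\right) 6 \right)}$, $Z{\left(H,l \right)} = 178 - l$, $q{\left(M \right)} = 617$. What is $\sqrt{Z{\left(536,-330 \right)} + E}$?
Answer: $15 \sqrt{5} \approx 33.541$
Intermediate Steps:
$E = 617$
$\sqrt{Z{\left(536,-330 \right)} + E} = \sqrt{\left(178 - -330\right) + 617} = \sqrt{\left(178 + 330\right) + 617} = \sqrt{508 + 617} = \sqrt{1125} = 15 \sqrt{5}$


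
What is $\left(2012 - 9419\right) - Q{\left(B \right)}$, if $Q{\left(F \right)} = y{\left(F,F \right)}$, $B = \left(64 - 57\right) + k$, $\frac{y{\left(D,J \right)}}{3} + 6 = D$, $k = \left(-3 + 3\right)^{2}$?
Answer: $-7410$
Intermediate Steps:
$k = 0$ ($k = 0^{2} = 0$)
$y{\left(D,J \right)} = -18 + 3 D$
$B = 7$ ($B = \left(64 - 57\right) + 0 = 7 + 0 = 7$)
$Q{\left(F \right)} = -18 + 3 F$
$\left(2012 - 9419\right) - Q{\left(B \right)} = \left(2012 - 9419\right) - \left(-18 + 3 \cdot 7\right) = -7407 - \left(-18 + 21\right) = -7407 - 3 = -7410$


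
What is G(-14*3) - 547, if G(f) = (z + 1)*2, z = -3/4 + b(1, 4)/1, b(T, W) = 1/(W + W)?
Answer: -2185/4 ≈ -546.25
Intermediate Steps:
b(T, W) = 1/(2*W)
z = -5/8 (z = -3/4 + ((½)/4)/1 = -3*¼ + ((½)*(¼))*1 = -¾ + (⅛)*1 = -¾ + ⅛ = -5/8 ≈ -0.62500)
G(f) = ¾ (G(f) = (-5/8 + 1)*2 = (3/8)*2 = ¾)
G(-14*3) - 547 = ¾ - 547 = -2185/4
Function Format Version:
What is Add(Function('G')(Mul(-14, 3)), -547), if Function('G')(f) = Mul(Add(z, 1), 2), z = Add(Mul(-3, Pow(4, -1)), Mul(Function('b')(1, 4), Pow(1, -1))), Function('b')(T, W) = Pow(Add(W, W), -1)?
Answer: Rational(-2185, 4) ≈ -546.25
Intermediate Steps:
Function('b')(T, W) = Mul(Rational(1, 2), Pow(W, -1)) (Function('b')(T, W) = Pow(Mul(2, W), -1) = Mul(Rational(1, 2), Pow(W, -1)))
z = Rational(-5, 8) (z = Add(Mul(-3, Pow(4, -1)), Mul(Mul(Rational(1, 2), Pow(4, -1)), Pow(1, -1))) = Add(Mul(-3, Rational(1, 4)), Mul(Mul(Rational(1, 2), Rational(1, 4)), 1)) = Add(Rational(-3, 4), Mul(Rational(1, 8), 1)) = Add(Rational(-3, 4), Rational(1, 8)) = Rational(-5, 8) ≈ -0.62500)
Function('G')(f) = Rational(3, 4) (Function('G')(f) = Mul(Add(Rational(-5, 8), 1), 2) = Mul(Rational(3, 8), 2) = Rational(3, 4))
Add(Function('G')(Mul(-14, 3)), -547) = Add(Rational(3, 4), -547) = Rational(-2185, 4)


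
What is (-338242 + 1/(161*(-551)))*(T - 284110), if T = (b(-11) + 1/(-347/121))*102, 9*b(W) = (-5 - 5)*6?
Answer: 2965606022481563736/30782717 ≈ 9.6340e+10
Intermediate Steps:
b(W) = -20/3 (b(W) = ((-5 - 5)*6)/9 = (-10*6)/9 = (1/9)*(-60) = -20/3)
T = -248302/347 (T = (-20/3 + 1/(-347/121))*102 = (-20/3 - 121/347)*102 = -7303/1041*102 = -248302/347 ≈ -715.57)
(-338242 + 1/(161*(-551)))*(T - 284110) = (-338242 + 1/(161*(-551)))*(-248302/347 - 284110) = (-338242 + 1/(-88711))*(-98834472/347) = (-338242 - 1/88711)*(-98834472/347) = -30005786063/88711*(-98834472/347) = 2965606022481563736/30782717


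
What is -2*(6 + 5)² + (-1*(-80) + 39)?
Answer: -123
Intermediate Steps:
-2*(6 + 5)² + (-1*(-80) + 39) = -2*11² + (80 + 39) = -2*121 + 119 = -242 + 119 = -123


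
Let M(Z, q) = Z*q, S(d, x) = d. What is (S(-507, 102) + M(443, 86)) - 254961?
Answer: -217370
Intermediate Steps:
(S(-507, 102) + M(443, 86)) - 254961 = (-507 + 443*86) - 254961 = (-507 + 38098) - 254961 = 37591 - 254961 = -217370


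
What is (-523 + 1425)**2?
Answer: 813604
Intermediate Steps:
(-523 + 1425)**2 = 902**2 = 813604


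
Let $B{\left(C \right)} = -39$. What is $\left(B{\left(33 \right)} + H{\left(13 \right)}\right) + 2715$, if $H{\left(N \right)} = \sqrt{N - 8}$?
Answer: $2676 + \sqrt{5} \approx 2678.2$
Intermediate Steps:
$H{\left(N \right)} = \sqrt{-8 + N}$
$\left(B{\left(33 \right)} + H{\left(13 \right)}\right) + 2715 = \left(-39 + \sqrt{-8 + 13}\right) + 2715 = \left(-39 + \sqrt{5}\right) + 2715 = 2676 + \sqrt{5}$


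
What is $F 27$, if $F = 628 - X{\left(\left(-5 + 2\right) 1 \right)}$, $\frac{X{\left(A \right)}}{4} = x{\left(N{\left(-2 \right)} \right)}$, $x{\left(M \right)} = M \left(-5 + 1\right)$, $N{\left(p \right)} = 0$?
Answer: $16956$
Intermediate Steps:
$x{\left(M \right)} = - 4 M$ ($x{\left(M \right)} = M \left(-4\right) = - 4 M$)
$X{\left(A \right)} = 0$ ($X{\left(A \right)} = 4 \left(\left(-4\right) 0\right) = 4 \cdot 0 = 0$)
$F = 628$ ($F = 628 - 0 = 628 + 0 = 628$)
$F 27 = 628 \cdot 27 = 16956$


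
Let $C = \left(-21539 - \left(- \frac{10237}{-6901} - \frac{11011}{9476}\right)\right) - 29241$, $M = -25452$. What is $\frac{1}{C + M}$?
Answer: $- \frac{634892}{48399291011} \approx -1.3118 \cdot 10^{-5}$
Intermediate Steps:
$C = - \frac{32240019827}{634892}$ ($C = \left(-21539 - \left(\left(-10237\right) \left(- \frac{1}{6901}\right) - \frac{11011}{9476}\right)\right) - 29241 = \left(-21539 - \left(\frac{10237}{6901} - \frac{11011}{9476}\right)\right) - 29241 = \left(-21539 - \frac{204067}{634892}\right) - 29241 = - \frac{13675142855}{634892} - 29241 = - \frac{32240019827}{634892} \approx -50780.0$)
$\frac{1}{C + M} = \frac{1}{- \frac{32240019827}{634892} - 25452} = \frac{1}{- \frac{48399291011}{634892}} = - \frac{634892}{48399291011}$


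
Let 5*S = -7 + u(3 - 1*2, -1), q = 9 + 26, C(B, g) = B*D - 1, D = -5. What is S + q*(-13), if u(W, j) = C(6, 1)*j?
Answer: -2251/5 ≈ -450.20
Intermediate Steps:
C(B, g) = -1 - 5*B (C(B, g) = B*(-5) - 1 = -5*B - 1 = -1 - 5*B)
u(W, j) = -31*j (u(W, j) = (-1 - 5*6)*j = (-1 - 30)*j = -31*j)
q = 35
S = 24/5 (S = (-7 - 31*(-1))/5 = (-7 + 31)/5 = (1/5)*24 = 24/5 ≈ 4.8000)
S + q*(-13) = 24/5 + 35*(-13) = 24/5 - 455 = -2251/5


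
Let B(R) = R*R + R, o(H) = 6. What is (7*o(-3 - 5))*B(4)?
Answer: 840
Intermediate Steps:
B(R) = R + R**2 (B(R) = R**2 + R = R + R**2)
(7*o(-3 - 5))*B(4) = (7*6)*(4*(1 + 4)) = 42*(4*5) = 42*20 = 840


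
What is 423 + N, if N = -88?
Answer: 335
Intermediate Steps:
423 + N = 423 - 88 = 335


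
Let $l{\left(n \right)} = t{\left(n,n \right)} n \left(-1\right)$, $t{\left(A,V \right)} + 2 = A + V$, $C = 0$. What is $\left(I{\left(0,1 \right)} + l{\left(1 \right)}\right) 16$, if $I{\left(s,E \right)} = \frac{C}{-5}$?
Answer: $0$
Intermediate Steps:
$t{\left(A,V \right)} = -2 + A + V$ ($t{\left(A,V \right)} = -2 + \left(A + V\right) = -2 + A + V$)
$l{\left(n \right)} = - n \left(-2 + 2 n\right)$ ($l{\left(n \right)} = \left(-2 + n + n\right) n \left(-1\right) = \left(-2 + 2 n\right) n \left(-1\right) = n \left(-2 + 2 n\right) \left(-1\right) = - n \left(-2 + 2 n\right)$)
$I{\left(s,E \right)} = 0$ ($I{\left(s,E \right)} = \frac{0}{-5} = 0 \left(- \frac{1}{5}\right) = 0$)
$\left(I{\left(0,1 \right)} + l{\left(1 \right)}\right) 16 = \left(0 + 2 \cdot 1 \left(1 - 1\right)\right) 16 = \left(0 + 2 \cdot 1 \cdot 0\right) 16 = \left(0 + 0\right) 16 = 0 \cdot 16 = 0$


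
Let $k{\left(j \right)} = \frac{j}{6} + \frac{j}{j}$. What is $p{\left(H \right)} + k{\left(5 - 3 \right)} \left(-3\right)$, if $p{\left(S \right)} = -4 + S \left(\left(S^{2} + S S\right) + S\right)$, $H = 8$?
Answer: $1080$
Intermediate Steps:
$k{\left(j \right)} = 1 + \frac{j}{6}$ ($k{\left(j \right)} = j \frac{1}{6} + 1 = \frac{j}{6} + 1 = 1 + \frac{j}{6}$)
$p{\left(S \right)} = -4 + S \left(S + 2 S^{2}\right)$ ($p{\left(S \right)} = -4 + S \left(\left(S^{2} + S^{2}\right) + S\right) = -4 + S \left(2 S^{2} + S\right) = -4 + S \left(S + 2 S^{2}\right)$)
$p{\left(H \right)} + k{\left(5 - 3 \right)} \left(-3\right) = \left(-4 + 8^{2} + 2 \cdot 8^{3}\right) + \left(1 + \frac{5 - 3}{6}\right) \left(-3\right) = \left(-4 + 64 + 2 \cdot 512\right) + \left(1 + \frac{5 - 3}{6}\right) \left(-3\right) = \left(-4 + 64 + 1024\right) + \left(1 + \frac{1}{6} \cdot 2\right) \left(-3\right) = 1084 + \left(1 + \frac{1}{3}\right) \left(-3\right) = 1084 + \frac{4}{3} \left(-3\right) = 1084 - 4 = 1080$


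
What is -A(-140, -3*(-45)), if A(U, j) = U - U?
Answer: 0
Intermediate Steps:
A(U, j) = 0
-A(-140, -3*(-45)) = -1*0 = 0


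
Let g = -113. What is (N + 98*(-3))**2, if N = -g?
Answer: 32761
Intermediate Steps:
N = 113 (N = -1*(-113) = 113)
(N + 98*(-3))**2 = (113 + 98*(-3))**2 = (113 - 294)**2 = (-181)**2 = 32761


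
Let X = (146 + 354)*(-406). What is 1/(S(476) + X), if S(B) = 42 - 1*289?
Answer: -1/203247 ≈ -4.9201e-6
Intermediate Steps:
X = -203000 (X = 500*(-406) = -203000)
S(B) = -247 (S(B) = 42 - 289 = -247)
1/(S(476) + X) = 1/(-247 - 203000) = 1/(-203247) = -1/203247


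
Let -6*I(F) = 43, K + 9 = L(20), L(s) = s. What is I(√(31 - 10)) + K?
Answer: 23/6 ≈ 3.8333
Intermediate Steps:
K = 11 (K = -9 + 20 = 11)
I(F) = -43/6 (I(F) = -⅙*43 = -43/6)
I(√(31 - 10)) + K = -43/6 + 11 = 23/6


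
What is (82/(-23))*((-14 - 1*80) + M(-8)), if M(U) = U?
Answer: 8364/23 ≈ 363.65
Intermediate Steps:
(82/(-23))*((-14 - 1*80) + M(-8)) = (82/(-23))*((-14 - 1*80) - 8) = (82*(-1/23))*((-14 - 80) - 8) = -82*(-94 - 8)/23 = -82/23*(-102) = 8364/23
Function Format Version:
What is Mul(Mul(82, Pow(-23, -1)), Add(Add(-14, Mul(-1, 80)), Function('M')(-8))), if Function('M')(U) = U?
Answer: Rational(8364, 23) ≈ 363.65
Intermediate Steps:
Mul(Mul(82, Pow(-23, -1)), Add(Add(-14, Mul(-1, 80)), Function('M')(-8))) = Mul(Mul(82, Pow(-23, -1)), Add(Add(-14, Mul(-1, 80)), -8)) = Mul(Mul(82, Rational(-1, 23)), Add(Add(-14, -80), -8)) = Mul(Rational(-82, 23), Add(-94, -8)) = Mul(Rational(-82, 23), -102) = Rational(8364, 23)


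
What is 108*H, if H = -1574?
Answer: -169992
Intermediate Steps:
108*H = 108*(-1574) = -169992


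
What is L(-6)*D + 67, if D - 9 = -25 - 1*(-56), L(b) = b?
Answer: -173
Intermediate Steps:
D = 40 (D = 9 + (-25 - 1*(-56)) = 9 + (-25 + 56) = 9 + 31 = 40)
L(-6)*D + 67 = -6*40 + 67 = -240 + 67 = -173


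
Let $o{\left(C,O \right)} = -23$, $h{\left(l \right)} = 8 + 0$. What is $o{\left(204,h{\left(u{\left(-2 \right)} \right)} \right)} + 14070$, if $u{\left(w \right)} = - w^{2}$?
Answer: $14047$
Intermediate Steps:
$h{\left(l \right)} = 8$
$o{\left(204,h{\left(u{\left(-2 \right)} \right)} \right)} + 14070 = -23 + 14070 = 14047$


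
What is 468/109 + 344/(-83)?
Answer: 1348/9047 ≈ 0.14900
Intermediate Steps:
468/109 + 344/(-83) = 468*(1/109) + 344*(-1/83) = 468/109 - 344/83 = 1348/9047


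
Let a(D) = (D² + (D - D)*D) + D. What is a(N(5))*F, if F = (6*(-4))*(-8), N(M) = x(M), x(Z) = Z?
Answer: 5760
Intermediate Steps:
N(M) = M
a(D) = D + D² (a(D) = (D² + 0*D) + D = (D² + 0) + D = D² + D = D + D²)
F = 192 (F = -24*(-8) = 192)
a(N(5))*F = (5*(1 + 5))*192 = (5*6)*192 = 30*192 = 5760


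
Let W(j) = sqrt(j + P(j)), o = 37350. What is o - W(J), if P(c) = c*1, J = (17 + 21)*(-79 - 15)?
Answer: 37350 - 2*I*sqrt(1786) ≈ 37350.0 - 84.522*I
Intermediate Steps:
J = -3572 (J = 38*(-94) = -3572)
P(c) = c
W(j) = sqrt(2)*sqrt(j) (W(j) = sqrt(j + j) = sqrt(2*j) = sqrt(2)*sqrt(j))
o - W(J) = 37350 - sqrt(2)*sqrt(-3572) = 37350 - sqrt(2)*2*I*sqrt(893) = 37350 - 2*I*sqrt(1786)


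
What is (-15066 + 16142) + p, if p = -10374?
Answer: -9298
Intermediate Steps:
(-15066 + 16142) + p = (-15066 + 16142) - 10374 = 1076 - 10374 = -9298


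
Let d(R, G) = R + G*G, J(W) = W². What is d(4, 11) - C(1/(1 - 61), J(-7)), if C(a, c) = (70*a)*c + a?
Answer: 10931/60 ≈ 182.18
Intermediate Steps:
d(R, G) = R + G²
C(a, c) = a + 70*a*c (C(a, c) = 70*a*c + a = a + 70*a*c)
d(4, 11) - C(1/(1 - 61), J(-7)) = (4 + 11²) - (1 + 70*(-7)²)/(1 - 61) = (4 + 121) - (1 + 70*49)/(-60) = 125 - (-1)*(1 + 3430)/60 = 125 - (-1)*3431/60 = 125 - 1*(-3431/60) = 125 + 3431/60 = 10931/60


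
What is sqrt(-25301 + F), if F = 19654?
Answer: I*sqrt(5647) ≈ 75.146*I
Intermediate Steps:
sqrt(-25301 + F) = sqrt(-25301 + 19654) = sqrt(-5647) = I*sqrt(5647)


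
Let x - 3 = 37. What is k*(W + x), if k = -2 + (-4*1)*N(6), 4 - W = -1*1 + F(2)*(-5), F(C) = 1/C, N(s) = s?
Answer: -1235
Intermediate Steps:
F(C) = 1/C
x = 40 (x = 3 + 37 = 40)
W = 15/2 (W = 4 - (-1*1 - 5/2) = 4 - (-1 + (½)*(-5)) = 4 - (-1 - 5/2) = 4 - 1*(-7/2) = 4 + 7/2 = 15/2 ≈ 7.5000)
k = -26 (k = -2 - 4*1*6 = -2 - 4*6 = -2 - 24 = -26)
k*(W + x) = -26*(15/2 + 40) = -26*95/2 = -1235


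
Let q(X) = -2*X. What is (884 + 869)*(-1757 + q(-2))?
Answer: -3073009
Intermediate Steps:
q(X) = -2*X
(884 + 869)*(-1757 + q(-2)) = (884 + 869)*(-1757 - 2*(-2)) = 1753*(-1757 + 4) = 1753*(-1753) = -3073009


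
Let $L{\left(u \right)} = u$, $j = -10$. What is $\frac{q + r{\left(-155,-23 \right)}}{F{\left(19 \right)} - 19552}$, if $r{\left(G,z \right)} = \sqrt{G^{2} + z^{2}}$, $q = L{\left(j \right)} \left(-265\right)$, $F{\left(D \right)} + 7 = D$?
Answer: $- \frac{265}{1954} - \frac{\sqrt{24554}}{19540} \approx -0.14364$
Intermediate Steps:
$F{\left(D \right)} = -7 + D$
$q = 2650$ ($q = \left(-10\right) \left(-265\right) = 2650$)
$\frac{q + r{\left(-155,-23 \right)}}{F{\left(19 \right)} - 19552} = \frac{2650 + \sqrt{\left(-155\right)^{2} + \left(-23\right)^{2}}}{\left(-7 + 19\right) - 19552} = \frac{2650 + \sqrt{24025 + 529}}{12 - 19552} = \frac{2650 + \sqrt{24554}}{-19540} = \left(2650 + \sqrt{24554}\right) \left(- \frac{1}{19540}\right) = - \frac{265}{1954} - \frac{\sqrt{24554}}{19540}$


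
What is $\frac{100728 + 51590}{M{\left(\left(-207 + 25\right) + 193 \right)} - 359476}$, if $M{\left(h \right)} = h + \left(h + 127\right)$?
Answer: $- \frac{152318}{359327} \approx -0.4239$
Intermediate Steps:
$M{\left(h \right)} = 127 + 2 h$ ($M{\left(h \right)} = h + \left(127 + h\right) = 127 + 2 h$)
$\frac{100728 + 51590}{M{\left(\left(-207 + 25\right) + 193 \right)} - 359476} = \frac{100728 + 51590}{\left(127 + 2 \left(\left(-207 + 25\right) + 193\right)\right) - 359476} = \frac{152318}{\left(127 + 2 \left(-182 + 193\right)\right) - 359476} = \frac{152318}{\left(127 + 2 \cdot 11\right) - 359476} = \frac{152318}{\left(127 + 22\right) - 359476} = \frac{152318}{149 - 359476} = \frac{152318}{-359327} = 152318 \left(- \frac{1}{359327}\right) = - \frac{152318}{359327}$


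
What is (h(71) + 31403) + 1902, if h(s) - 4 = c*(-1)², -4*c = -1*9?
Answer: 133245/4 ≈ 33311.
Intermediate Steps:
c = 9/4 (c = -(-1)*9/4 = -¼*(-9) = 9/4 ≈ 2.2500)
h(s) = 25/4 (h(s) = 4 + (9/4)*(-1)² = 4 + (9/4)*1 = 4 + 9/4 = 25/4)
(h(71) + 31403) + 1902 = (25/4 + 31403) + 1902 = 125637/4 + 1902 = 133245/4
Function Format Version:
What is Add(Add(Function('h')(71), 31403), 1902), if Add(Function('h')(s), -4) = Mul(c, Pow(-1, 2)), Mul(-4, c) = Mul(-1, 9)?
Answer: Rational(133245, 4) ≈ 33311.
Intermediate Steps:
c = Rational(9, 4) (c = Mul(Rational(-1, 4), Mul(-1, 9)) = Mul(Rational(-1, 4), -9) = Rational(9, 4) ≈ 2.2500)
Function('h')(s) = Rational(25, 4) (Function('h')(s) = Add(4, Mul(Rational(9, 4), Pow(-1, 2))) = Add(4, Mul(Rational(9, 4), 1)) = Add(4, Rational(9, 4)) = Rational(25, 4))
Add(Add(Function('h')(71), 31403), 1902) = Add(Add(Rational(25, 4), 31403), 1902) = Add(Rational(125637, 4), 1902) = Rational(133245, 4)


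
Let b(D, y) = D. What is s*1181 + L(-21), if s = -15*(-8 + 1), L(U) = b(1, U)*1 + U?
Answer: 123985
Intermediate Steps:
L(U) = 1 + U (L(U) = 1*1 + U = 1 + U)
s = 105 (s = -15*(-7) = 105)
s*1181 + L(-21) = 105*1181 + (1 - 21) = 124005 - 20 = 123985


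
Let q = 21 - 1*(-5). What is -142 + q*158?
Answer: 3966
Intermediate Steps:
q = 26 (q = 21 + 5 = 26)
-142 + q*158 = -142 + 26*158 = -142 + 4108 = 3966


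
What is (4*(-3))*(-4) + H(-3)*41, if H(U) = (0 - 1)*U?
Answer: 171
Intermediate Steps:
H(U) = -U
(4*(-3))*(-4) + H(-3)*41 = (4*(-3))*(-4) - 1*(-3)*41 = -12*(-4) + 3*41 = 48 + 123 = 171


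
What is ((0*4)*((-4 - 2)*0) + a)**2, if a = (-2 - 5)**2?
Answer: 2401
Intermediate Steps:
a = 49 (a = (-7)**2 = 49)
((0*4)*((-4 - 2)*0) + a)**2 = ((0*4)*((-4 - 2)*0) + 49)**2 = (0*(-6*0) + 49)**2 = (0*0 + 49)**2 = (0 + 49)**2 = 49**2 = 2401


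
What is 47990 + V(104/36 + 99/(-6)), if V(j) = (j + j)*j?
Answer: 7834405/162 ≈ 48361.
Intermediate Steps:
V(j) = 2*j² (V(j) = (2*j)*j = 2*j²)
47990 + V(104/36 + 99/(-6)) = 47990 + 2*(104/36 + 99/(-6))² = 47990 + 2*(104*(1/36) + 99*(-⅙))² = 47990 + 2*(26/9 - 33/2)² = 47990 + 2*(-245/18)² = 47990 + 2*(60025/324) = 47990 + 60025/162 = 7834405/162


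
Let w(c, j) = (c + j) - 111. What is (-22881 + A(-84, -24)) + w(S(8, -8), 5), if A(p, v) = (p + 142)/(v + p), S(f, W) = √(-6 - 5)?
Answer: -1241327/54 + I*√11 ≈ -22988.0 + 3.3166*I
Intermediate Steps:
S(f, W) = I*√11 (S(f, W) = √(-11) = I*√11)
w(c, j) = -111 + c + j
A(p, v) = (142 + p)/(p + v)
(-22881 + A(-84, -24)) + w(S(8, -8), 5) = (-22881 + (142 - 84)/(-84 - 24)) + (-111 + I*√11 + 5) = (-22881 + 58/(-108)) + (-106 + I*√11) = (-22881 - 1/108*58) + (-106 + I*√11) = (-22881 - 29/54) + (-106 + I*√11) = -1235603/54 + (-106 + I*√11) = -1241327/54 + I*√11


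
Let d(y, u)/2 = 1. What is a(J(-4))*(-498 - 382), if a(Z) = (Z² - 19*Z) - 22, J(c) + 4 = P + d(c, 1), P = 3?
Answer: 35200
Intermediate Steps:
d(y, u) = 2 (d(y, u) = 2*1 = 2)
J(c) = 1 (J(c) = -4 + (3 + 2) = -4 + 5 = 1)
a(Z) = -22 + Z² - 19*Z
a(J(-4))*(-498 - 382) = (-22 + 1² - 19*1)*(-498 - 382) = (-22 + 1 - 19)*(-880) = -40*(-880) = 35200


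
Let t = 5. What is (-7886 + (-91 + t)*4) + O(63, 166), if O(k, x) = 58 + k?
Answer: -8109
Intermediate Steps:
(-7886 + (-91 + t)*4) + O(63, 166) = (-7886 + (-91 + 5)*4) + (58 + 63) = (-7886 - 86*4) + 121 = (-7886 - 344) + 121 = -8230 + 121 = -8109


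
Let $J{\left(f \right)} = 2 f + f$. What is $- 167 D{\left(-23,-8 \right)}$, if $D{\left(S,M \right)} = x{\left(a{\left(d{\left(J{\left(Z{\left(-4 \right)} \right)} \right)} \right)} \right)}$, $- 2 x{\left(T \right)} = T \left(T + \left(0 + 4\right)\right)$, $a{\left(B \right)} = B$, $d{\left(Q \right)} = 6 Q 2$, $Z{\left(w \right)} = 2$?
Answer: $456912$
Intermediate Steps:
$J{\left(f \right)} = 3 f$
$d{\left(Q \right)} = 12 Q$
$x{\left(T \right)} = - \frac{T \left(4 + T\right)}{2}$ ($x{\left(T \right)} = - \frac{T \left(T + \left(0 + 4\right)\right)}{2} = - \frac{T \left(T + 4\right)}{2} = - \frac{T \left(4 + T\right)}{2}$)
$D{\left(S,M \right)} = -2736$ ($D{\left(S,M \right)} = - \frac{12 \cdot 3 \cdot 2 \left(4 + 12 \cdot 3 \cdot 2\right)}{2} = - \frac{12 \cdot 6 \left(4 + 12 \cdot 6\right)}{2} = \left(- \frac{1}{2}\right) 72 \left(4 + 72\right) = \left(- \frac{1}{2}\right) 72 \cdot 76 = -2736$)
$- 167 D{\left(-23,-8 \right)} = \left(-167\right) \left(-2736\right) = 456912$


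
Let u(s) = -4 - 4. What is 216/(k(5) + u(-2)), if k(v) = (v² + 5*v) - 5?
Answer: 216/37 ≈ 5.8378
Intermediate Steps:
u(s) = -8
k(v) = -5 + v² + 5*v
216/(k(5) + u(-2)) = 216/((-5 + 5² + 5*5) - 8) = 216/((-5 + 25 + 25) - 8) = 216/(45 - 8) = 216/37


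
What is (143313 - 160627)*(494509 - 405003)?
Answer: -1549706884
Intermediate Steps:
(143313 - 160627)*(494509 - 405003) = -17314*89506 = -1549706884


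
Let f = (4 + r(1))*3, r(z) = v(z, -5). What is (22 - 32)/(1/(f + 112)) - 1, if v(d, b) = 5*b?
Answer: -491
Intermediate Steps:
r(z) = -25 (r(z) = 5*(-5) = -25)
f = -63 (f = (4 - 25)*3 = -21*3 = -63)
(22 - 32)/(1/(f + 112)) - 1 = (22 - 32)/(1/(-63 + 112)) - 1 = -10/1/49 - 1 = -10/(1/49) - 1 = 49*(-10) - 1 = -490 - 1 = -491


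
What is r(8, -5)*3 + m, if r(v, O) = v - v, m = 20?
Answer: 20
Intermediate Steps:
r(v, O) = 0
r(8, -5)*3 + m = 0*3 + 20 = 0 + 20 = 20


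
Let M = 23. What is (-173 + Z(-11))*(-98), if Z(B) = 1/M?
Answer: 389844/23 ≈ 16950.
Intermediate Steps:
Z(B) = 1/23
(-173 + Z(-11))*(-98) = (-173 + 1/23)*(-98) = -3978/23*(-98) = 389844/23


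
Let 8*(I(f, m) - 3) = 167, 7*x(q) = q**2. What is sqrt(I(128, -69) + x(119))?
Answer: 5*sqrt(1310)/4 ≈ 45.242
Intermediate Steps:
x(q) = q**2/7
I(f, m) = 191/8 (I(f, m) = 3 + (1/8)*167 = 3 + 167/8 = 191/8)
sqrt(I(128, -69) + x(119)) = sqrt(191/8 + (1/7)*119**2) = sqrt(191/8 + (1/7)*14161) = sqrt(191/8 + 2023) = sqrt(16375/8) = 5*sqrt(1310)/4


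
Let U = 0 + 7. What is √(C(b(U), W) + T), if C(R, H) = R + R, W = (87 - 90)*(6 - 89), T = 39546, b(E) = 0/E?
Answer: 39*√26 ≈ 198.86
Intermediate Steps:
U = 7
b(E) = 0
W = 249 (W = -3*(-83) = 249)
C(R, H) = 2*R
√(C(b(U), W) + T) = √(2*0 + 39546) = √(0 + 39546) = √39546 = 39*√26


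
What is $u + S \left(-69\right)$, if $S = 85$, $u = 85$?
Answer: $-5780$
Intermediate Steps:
$u + S \left(-69\right) = 85 + 85 \left(-69\right) = 85 - 5865 = -5780$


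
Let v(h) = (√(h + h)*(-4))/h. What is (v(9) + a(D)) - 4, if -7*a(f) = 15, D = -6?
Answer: -43/7 - 4*√2/3 ≈ -8.0285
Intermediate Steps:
a(f) = -15/7 (a(f) = -⅐*15 = -15/7)
v(h) = -4*√2/√h (v(h) = (√(2*h)*(-4))/h = ((√2*√h)*(-4))/h = (-4*√2*√h)/h = -4*√2/√h)
(v(9) + a(D)) - 4 = (-4*√2/√9 - 15/7) - 4 = (-4*√2*⅓ - 15/7) - 4 = (-4*√2/3 - 15/7) - 4 = (-15/7 - 4*√2/3) - 4 = -43/7 - 4*√2/3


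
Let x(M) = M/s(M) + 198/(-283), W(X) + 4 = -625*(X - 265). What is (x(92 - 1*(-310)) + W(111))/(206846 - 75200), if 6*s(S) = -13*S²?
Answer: 23723792537/32449817478 ≈ 0.73109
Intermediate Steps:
s(S) = -13*S²/6 (s(S) = (-13*S²)/6 = -13*S²/6)
W(X) = 165621 - 625*X (W(X) = -4 - 625*(X - 265) = -4 - 625*(-265 + X) = -4 + (165625 - 625*X) = 165621 - 625*X)
x(M) = -198/283 - 6/(13*M) (x(M) = M/((-13*M²/6)) + 198/(-283) = M*(-6/(13*M²)) + 198*(-1/283) = -6/(13*M) - 198/283 = -198/283 - 6/(13*M))
(x(92 - 1*(-310)) + W(111))/(206846 - 75200) = (6*(-283 - 429*(92 - 1*(-310)))/(3679*(92 - 1*(-310))) + (165621 - 625*111))/(206846 - 75200) = (6*(-283 - 429*(92 + 310))/(3679*(92 + 310)) + (165621 - 69375))/131646 = ((6/3679)*(-283 - 429*402)/402 + 96246)*(1/131646) = ((6/3679)*(1/402)*(-283 - 172458) + 96246)*(1/131646) = ((6/3679)*(1/402)*(-172741) + 96246)*(1/131646) = (-172741/246493 + 96246)*(1/131646) = (23723792537/246493)*(1/131646) = 23723792537/32449817478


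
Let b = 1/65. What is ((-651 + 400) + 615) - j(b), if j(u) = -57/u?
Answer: 4069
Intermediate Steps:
b = 1/65 ≈ 0.015385
((-651 + 400) + 615) - j(b) = ((-651 + 400) + 615) - (-57)/1/65 = (-251 + 615) - (-57)*65 = 364 - 1*(-3705) = 364 + 3705 = 4069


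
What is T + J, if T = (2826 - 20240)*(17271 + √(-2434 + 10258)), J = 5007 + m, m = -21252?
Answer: -300773439 - 69656*√489 ≈ -3.0231e+8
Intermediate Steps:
J = -16245 (J = 5007 - 21252 = -16245)
T = -300757194 - 69656*√489 (T = -17414*(17271 + √7824) = -17414*(17271 + 4*√489) = -300757194 - 69656*√489 ≈ -3.0230e+8)
T + J = (-300757194 - 69656*√489) - 16245 = -300773439 - 69656*√489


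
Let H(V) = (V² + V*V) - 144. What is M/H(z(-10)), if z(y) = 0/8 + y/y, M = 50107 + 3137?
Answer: -26622/71 ≈ -374.96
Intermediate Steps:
M = 53244
z(y) = 1 (z(y) = 0*(⅛) + 1 = 0 + 1 = 1)
H(V) = -144 + 2*V² (H(V) = (V² + V²) - 144 = 2*V² - 144 = -144 + 2*V²)
M/H(z(-10)) = 53244/(-144 + 2*1²) = 53244/(-144 + 2*1) = 53244/(-144 + 2) = 53244/(-142) = 53244*(-1/142) = -26622/71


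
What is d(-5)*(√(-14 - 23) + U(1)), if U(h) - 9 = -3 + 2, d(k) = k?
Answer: -40 - 5*I*√37 ≈ -40.0 - 30.414*I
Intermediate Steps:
U(h) = 8 (U(h) = 9 + (-3 + 2) = 9 - 1 = 8)
d(-5)*(√(-14 - 23) + U(1)) = -5*(√(-14 - 23) + 8) = -5*(√(-37) + 8) = -5*(I*√37 + 8) = -5*(8 + I*√37) = -40 - 5*I*√37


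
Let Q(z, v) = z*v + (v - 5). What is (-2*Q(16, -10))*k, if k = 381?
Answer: 133350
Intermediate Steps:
Q(z, v) = -5 + v + v*z (Q(z, v) = v*z + (-5 + v) = -5 + v + v*z)
(-2*Q(16, -10))*k = -2*(-5 - 10 - 10*16)*381 = -2*(-5 - 10 - 160)*381 = -2*(-175)*381 = 350*381 = 133350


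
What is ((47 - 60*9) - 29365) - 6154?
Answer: -36012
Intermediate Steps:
((47 - 60*9) - 29365) - 6154 = ((47 - 540) - 29365) - 6154 = (-493 - 29365) - 6154 = -29858 - 6154 = -36012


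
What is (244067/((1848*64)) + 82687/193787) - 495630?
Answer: -1032688400730157/2083597824 ≈ -4.9563e+5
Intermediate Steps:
(244067/((1848*64)) + 82687/193787) - 495630 = (244067/118272 + 82687*(1/193787)) - 495630 = (244067*(1/118272) + 7517/17617) - 495630 = (244067/118272 + 7517/17617) - 495630 = 5188778963/2083597824 - 495630 = -1032688400730157/2083597824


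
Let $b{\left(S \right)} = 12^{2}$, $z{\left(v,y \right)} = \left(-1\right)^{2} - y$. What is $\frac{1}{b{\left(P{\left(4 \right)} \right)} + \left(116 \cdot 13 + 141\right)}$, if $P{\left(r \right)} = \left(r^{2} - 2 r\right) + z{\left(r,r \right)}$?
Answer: $\frac{1}{1793} \approx 0.00055772$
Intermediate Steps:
$z{\left(v,y \right)} = 1 - y$
$P{\left(r \right)} = 1 + r^{2} - 3 r$ ($P{\left(r \right)} = \left(r^{2} - 2 r\right) - \left(-1 + r\right) = 1 + r^{2} - 3 r$)
$b{\left(S \right)} = 144$
$\frac{1}{b{\left(P{\left(4 \right)} \right)} + \left(116 \cdot 13 + 141\right)} = \frac{1}{144 + \left(116 \cdot 13 + 141\right)} = \frac{1}{144 + \left(1508 + 141\right)} = \frac{1}{144 + 1649} = \frac{1}{1793}$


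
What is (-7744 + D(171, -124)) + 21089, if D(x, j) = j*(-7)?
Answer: 14213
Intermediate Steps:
D(x, j) = -7*j
(-7744 + D(171, -124)) + 21089 = (-7744 - 7*(-124)) + 21089 = (-7744 + 868) + 21089 = -6876 + 21089 = 14213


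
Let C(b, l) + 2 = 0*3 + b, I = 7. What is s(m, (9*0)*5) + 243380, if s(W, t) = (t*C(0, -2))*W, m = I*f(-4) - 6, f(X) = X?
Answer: 243380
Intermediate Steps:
C(b, l) = -2 + b (C(b, l) = -2 + (0*3 + b) = -2 + (0 + b) = -2 + b)
m = -34 (m = 7*(-4) - 6 = -28 - 6 = -34)
s(W, t) = -2*W*t (s(W, t) = (t*(-2 + 0))*W = (t*(-2))*W = (-2*t)*W = -2*W*t)
s(m, (9*0)*5) + 243380 = -2*(-34)*(9*0)*5 + 243380 = -2*(-34)*0*5 + 243380 = -2*(-34)*0 + 243380 = 0 + 243380 = 243380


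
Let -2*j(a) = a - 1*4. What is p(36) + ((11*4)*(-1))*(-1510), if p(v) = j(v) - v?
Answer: 66388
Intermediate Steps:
j(a) = 2 - a/2 (j(a) = -(a - 1*4)/2 = -(a - 4)/2 = -(-4 + a)/2 = 2 - a/2)
p(v) = 2 - 3*v/2 (p(v) = (2 - v/2) - v = 2 - 3*v/2)
p(36) + ((11*4)*(-1))*(-1510) = (2 - 3/2*36) + ((11*4)*(-1))*(-1510) = (2 - 54) + (44*(-1))*(-1510) = -52 - 44*(-1510) = -52 + 66440 = 66388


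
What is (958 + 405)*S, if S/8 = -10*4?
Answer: -436160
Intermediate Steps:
S = -320 (S = 8*(-10*4) = 8*(-40) = -320)
(958 + 405)*S = (958 + 405)*(-320) = 1363*(-320) = -436160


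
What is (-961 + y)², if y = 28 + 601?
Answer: 110224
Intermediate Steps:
y = 629
(-961 + y)² = (-961 + 629)² = (-332)² = 110224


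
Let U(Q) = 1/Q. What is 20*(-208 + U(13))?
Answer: -54060/13 ≈ -4158.5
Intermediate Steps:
20*(-208 + U(13)) = 20*(-208 + 1/13) = 20*(-2703/13) = -54060/13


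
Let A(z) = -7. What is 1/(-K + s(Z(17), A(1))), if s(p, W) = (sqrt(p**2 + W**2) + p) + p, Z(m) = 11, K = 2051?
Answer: -2029/4116671 - sqrt(170)/4116671 ≈ -0.00049604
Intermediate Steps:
s(p, W) = sqrt(W**2 + p**2) + 2*p (s(p, W) = (sqrt(W**2 + p**2) + p) + p = (p + sqrt(W**2 + p**2)) + p = sqrt(W**2 + p**2) + 2*p)
1/(-K + s(Z(17), A(1))) = 1/(-1*2051 + (sqrt((-7)**2 + 11**2) + 2*11)) = 1/(-2051 + (sqrt(49 + 121) + 22)) = 1/(-2051 + (sqrt(170) + 22)) = 1/(-2051 + (22 + sqrt(170))) = 1/(-2029 + sqrt(170))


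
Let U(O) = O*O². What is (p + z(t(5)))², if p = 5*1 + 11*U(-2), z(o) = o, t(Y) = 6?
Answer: 5929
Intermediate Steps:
U(O) = O³
p = -83 (p = 5*1 + 11*(-2)³ = 5 + 11*(-8) = 5 - 88 = -83)
(p + z(t(5)))² = (-83 + 6)² = (-77)² = 5929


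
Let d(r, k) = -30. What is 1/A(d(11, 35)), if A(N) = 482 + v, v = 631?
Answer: 1/1113 ≈ 0.00089847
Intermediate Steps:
A(N) = 1113 (A(N) = 482 + 631 = 1113)
1/A(d(11, 35)) = 1/1113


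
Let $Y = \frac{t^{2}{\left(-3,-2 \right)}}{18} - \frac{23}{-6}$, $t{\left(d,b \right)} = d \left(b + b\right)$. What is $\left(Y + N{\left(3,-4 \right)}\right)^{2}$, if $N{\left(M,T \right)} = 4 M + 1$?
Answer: $\frac{22201}{36} \approx 616.69$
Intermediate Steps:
$N{\left(M,T \right)} = 1 + 4 M$
$t{\left(d,b \right)} = 2 b d$ ($t{\left(d,b \right)} = d 2 b = 2 b d$)
$Y = \frac{71}{6}$ ($Y = \frac{\left(2 \left(-2\right) \left(-3\right)\right)^{2}}{18} - \frac{23}{-6} = 12^{2} \cdot \frac{1}{18} - - \frac{23}{6} = 144 \cdot \frac{1}{18} + \frac{23}{6} = 8 + \frac{23}{6} = \frac{71}{6} \approx 11.833$)
$\left(Y + N{\left(3,-4 \right)}\right)^{2} = \left(\frac{71}{6} + \left(1 + 4 \cdot 3\right)\right)^{2} = \left(\frac{71}{6} + \left(1 + 12\right)\right)^{2} = \left(\frac{71}{6} + 13\right)^{2} = \left(\frac{149}{6}\right)^{2} = \frac{22201}{36}$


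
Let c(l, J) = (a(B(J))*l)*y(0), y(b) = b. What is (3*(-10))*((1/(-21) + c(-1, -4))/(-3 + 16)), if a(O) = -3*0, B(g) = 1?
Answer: 10/91 ≈ 0.10989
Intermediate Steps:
a(O) = 0
c(l, J) = 0 (c(l, J) = (0*l)*0 = 0*0 = 0)
(3*(-10))*((1/(-21) + c(-1, -4))/(-3 + 16)) = (3*(-10))*((1/(-21) + 0)/(-3 + 16)) = -30*(-1/21 + 0)/13 = -(-10)/(7*13) = -30*(-1/273) = 10/91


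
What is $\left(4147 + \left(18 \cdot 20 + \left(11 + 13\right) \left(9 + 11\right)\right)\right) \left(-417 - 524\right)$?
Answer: $-4692767$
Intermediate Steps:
$\left(4147 + \left(18 \cdot 20 + \left(11 + 13\right) \left(9 + 11\right)\right)\right) \left(-417 - 524\right) = \left(4147 + \left(360 + 24 \cdot 20\right)\right) \left(-941\right) = \left(4147 + \left(360 + 480\right)\right) \left(-941\right) = \left(4147 + 840\right) \left(-941\right) = 4987 \left(-941\right) = -4692767$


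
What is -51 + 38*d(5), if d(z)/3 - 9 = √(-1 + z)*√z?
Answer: 975 + 228*√5 ≈ 1484.8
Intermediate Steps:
d(z) = 27 + 3*√z*√(-1 + z) (d(z) = 27 + 3*(√(-1 + z)*√z) = 27 + 3*(√z*√(-1 + z)) = 27 + 3*√z*√(-1 + z))
-51 + 38*d(5) = -51 + 38*(27 + 3*√5*√(-1 + 5)) = -51 + 38*(27 + 3*√5*√4) = -51 + 38*(27 + 3*√5*2) = -51 + 38*(27 + 6*√5) = -51 + (1026 + 228*√5) = 975 + 228*√5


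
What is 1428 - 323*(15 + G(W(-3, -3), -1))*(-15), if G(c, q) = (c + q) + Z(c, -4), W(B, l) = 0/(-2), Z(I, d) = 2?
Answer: 78948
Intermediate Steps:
W(B, l) = 0 (W(B, l) = 0*(-1/2) = 0)
G(c, q) = 2 + c + q (G(c, q) = (c + q) + 2 = 2 + c + q)
1428 - 323*(15 + G(W(-3, -3), -1))*(-15) = 1428 - 323*(15 + (2 + 0 - 1))*(-15) = 1428 - 323*(15 + 1)*(-15) = 1428 - 5168*(-15) = 1428 - 323*(-240) = 1428 + 77520 = 78948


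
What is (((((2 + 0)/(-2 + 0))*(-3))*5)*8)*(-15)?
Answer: -1800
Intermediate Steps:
(((((2 + 0)/(-2 + 0))*(-3))*5)*8)*(-15) = ((((2/(-2))*(-3))*5)*8)*(-15) = ((((2*(-½))*(-3))*5)*8)*(-15) = ((-1*(-3)*5)*8)*(-15) = ((3*5)*8)*(-15) = (15*8)*(-15) = 120*(-15) = -1800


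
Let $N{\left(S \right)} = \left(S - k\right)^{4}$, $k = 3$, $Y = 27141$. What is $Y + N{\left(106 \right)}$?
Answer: $112578022$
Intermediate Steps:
$N{\left(S \right)} = \left(-3 + S\right)^{4}$ ($N{\left(S \right)} = \left(S - 3\right)^{4} = \left(-3 + S\right)^{4}$)
$Y + N{\left(106 \right)} = 27141 + \left(-3 + 106\right)^{4} = 27141 + 103^{4} = 27141 + 112550881 = 112578022$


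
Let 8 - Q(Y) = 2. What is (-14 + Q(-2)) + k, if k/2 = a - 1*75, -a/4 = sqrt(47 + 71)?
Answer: -158 - 8*sqrt(118) ≈ -244.90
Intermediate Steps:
Q(Y) = 6 (Q(Y) = 8 - 1*2 = 8 - 2 = 6)
a = -4*sqrt(118) (a = -4*sqrt(47 + 71) = -4*sqrt(118) ≈ -43.451)
k = -150 - 8*sqrt(118) (k = 2*(-4*sqrt(118) - 1*75) = 2*(-4*sqrt(118) - 75) = 2*(-75 - 4*sqrt(118)) = -150 - 8*sqrt(118) ≈ -236.90)
(-14 + Q(-2)) + k = (-14 + 6) + (-150 - 8*sqrt(118)) = -8 + (-150 - 8*sqrt(118)) = -158 - 8*sqrt(118)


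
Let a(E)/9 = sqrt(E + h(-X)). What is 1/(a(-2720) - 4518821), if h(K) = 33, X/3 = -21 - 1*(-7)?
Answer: -4518821/20419743447688 - 9*I*sqrt(2687)/20419743447688 ≈ -2.213e-7 - 2.2847e-11*I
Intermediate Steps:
X = -42 (X = 3*(-21 - 1*(-7)) = 3*(-21 + 7) = 3*(-14) = -42)
a(E) = 9*sqrt(33 + E) (a(E) = 9*sqrt(E + 33) = 9*sqrt(33 + E))
1/(a(-2720) - 4518821) = 1/(9*sqrt(33 - 2720) - 4518821) = 1/(9*sqrt(-2687) - 4518821) = 1/(9*(I*sqrt(2687)) - 4518821) = 1/(9*I*sqrt(2687) - 4518821) = 1/(-4518821 + 9*I*sqrt(2687))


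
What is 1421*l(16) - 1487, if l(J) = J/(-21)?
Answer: -7709/3 ≈ -2569.7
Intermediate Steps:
l(J) = -J/21 (l(J) = J*(-1/21) = -J/21)
1421*l(16) - 1487 = 1421*(-1/21*16) - 1487 = 1421*(-16/21) - 1487 = -3248/3 - 1487 = -7709/3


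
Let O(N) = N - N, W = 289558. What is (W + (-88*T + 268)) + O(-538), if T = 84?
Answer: 282434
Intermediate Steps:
O(N) = 0
(W + (-88*T + 268)) + O(-538) = (289558 + (-88*84 + 268)) + 0 = (289558 + (-7392 + 268)) + 0 = (289558 - 7124) + 0 = 282434 + 0 = 282434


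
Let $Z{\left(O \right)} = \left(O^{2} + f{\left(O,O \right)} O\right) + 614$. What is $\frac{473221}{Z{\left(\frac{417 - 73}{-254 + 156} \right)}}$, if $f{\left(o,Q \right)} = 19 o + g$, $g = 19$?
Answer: $\frac{1136203621}{1905762} \approx 596.19$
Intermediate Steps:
$f{\left(o,Q \right)} = 19 + 19 o$ ($f{\left(o,Q \right)} = 19 o + 19 = 19 + 19 o$)
$Z{\left(O \right)} = 614 + O^{2} + O \left(19 + 19 O\right)$ ($Z{\left(O \right)} = \left(O^{2} + \left(19 + 19 O\right) O\right) + 614 = \left(O^{2} + O \left(19 + 19 O\right)\right) + 614 = 614 + O^{2} + O \left(19 + 19 O\right)$)
$\frac{473221}{Z{\left(\frac{417 - 73}{-254 + 156} \right)}} = \frac{473221}{614 + 19 \frac{417 - 73}{-254 + 156} + 20 \left(\frac{417 - 73}{-254 + 156}\right)^{2}} = \frac{473221}{614 + 19 \frac{344}{-98} + 20 \left(\frac{344}{-98}\right)^{2}} = \frac{473221}{614 + 19 \cdot 344 \left(- \frac{1}{98}\right) + 20 \left(344 \left(- \frac{1}{98}\right)\right)^{2}} = \frac{473221}{614 + 19 \left(- \frac{172}{49}\right) + 20 \left(- \frac{172}{49}\right)^{2}} = \frac{473221}{614 - \frac{3268}{49} + 20 \cdot \frac{29584}{2401}} = \frac{473221}{614 - \frac{3268}{49} + \frac{591680}{2401}} = \frac{473221}{\frac{1905762}{2401}} = 473221 \cdot \frac{2401}{1905762} = \frac{1136203621}{1905762}$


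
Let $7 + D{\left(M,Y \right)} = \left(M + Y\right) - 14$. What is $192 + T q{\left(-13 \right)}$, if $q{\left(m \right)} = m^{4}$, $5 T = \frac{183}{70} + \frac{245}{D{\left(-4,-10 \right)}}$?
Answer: $- \frac{8701027}{350} \approx -24860.0$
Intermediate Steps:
$D{\left(M,Y \right)} = -21 + M + Y$ ($D{\left(M,Y \right)} = -7 - \left(14 - M - Y\right) = -7 + \left(-14 + M + Y\right) = -21 + M + Y$)
$T = - \frac{307}{350}$ ($T = \frac{\frac{183}{70} + \frac{245}{-21 - 4 - 10}}{5} = \frac{183 \cdot \frac{1}{70} + \frac{245}{-35}}{5} = \frac{\frac{183}{70} + 245 \left(- \frac{1}{35}\right)}{5} = \frac{\frac{183}{70} - 7}{5} = \frac{1}{5} \left(- \frac{307}{70}\right) = - \frac{307}{350} \approx -0.87714$)
$192 + T q{\left(-13 \right)} = 192 - \frac{307 \left(-13\right)^{4}}{350} = 192 - \frac{8768227}{350} = - \frac{8701027}{350}$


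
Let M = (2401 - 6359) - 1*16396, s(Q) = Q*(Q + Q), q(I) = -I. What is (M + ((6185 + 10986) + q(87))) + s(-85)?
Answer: 11180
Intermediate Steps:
s(Q) = 2*Q² (s(Q) = Q*(2*Q) = 2*Q²)
M = -20354 (M = -3958 - 16396 = -20354)
(M + ((6185 + 10986) + q(87))) + s(-85) = (-20354 + ((6185 + 10986) - 1*87)) + 2*(-85)² = (-20354 + (17171 - 87)) + 2*7225 = (-20354 + 17084) + 14450 = -3270 + 14450 = 11180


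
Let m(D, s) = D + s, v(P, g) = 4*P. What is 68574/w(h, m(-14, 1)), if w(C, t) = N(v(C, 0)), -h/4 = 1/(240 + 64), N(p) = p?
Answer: -1302906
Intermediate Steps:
h = -1/76 (h = -4/(240 + 64) = -4/304 = -4*1/304 = -1/76 ≈ -0.013158)
w(C, t) = 4*C
68574/w(h, m(-14, 1)) = 68574/((4*(-1/76))) = 68574/(-1/19) = 68574*(-19) = -1302906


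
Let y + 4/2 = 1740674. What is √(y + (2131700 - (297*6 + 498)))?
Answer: 2*√967523 ≈ 1967.3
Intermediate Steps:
y = 1740672 (y = -2 + 1740674 = 1740672)
√(y + (2131700 - (297*6 + 498))) = √(1740672 + (2131700 - (297*6 + 498))) = √(1740672 + (2131700 - (1782 + 498))) = √(1740672 + (2131700 - 1*2280)) = √(1740672 + (2131700 - 2280)) = √(1740672 + 2129420) = √3870092 = 2*√967523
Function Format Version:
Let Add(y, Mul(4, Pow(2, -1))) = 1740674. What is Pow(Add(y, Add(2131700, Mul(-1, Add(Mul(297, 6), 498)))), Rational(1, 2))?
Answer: Mul(2, Pow(967523, Rational(1, 2))) ≈ 1967.3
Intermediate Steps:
y = 1740672 (y = Add(-2, 1740674) = 1740672)
Pow(Add(y, Add(2131700, Mul(-1, Add(Mul(297, 6), 498)))), Rational(1, 2)) = Pow(Add(1740672, Add(2131700, Mul(-1, Add(Mul(297, 6), 498)))), Rational(1, 2)) = Pow(Add(1740672, Add(2131700, Mul(-1, Add(1782, 498)))), Rational(1, 2)) = Pow(Add(1740672, Add(2131700, Mul(-1, 2280))), Rational(1, 2)) = Pow(Add(1740672, Add(2131700, -2280)), Rational(1, 2)) = Pow(Add(1740672, 2129420), Rational(1, 2)) = Pow(3870092, Rational(1, 2)) = Mul(2, Pow(967523, Rational(1, 2)))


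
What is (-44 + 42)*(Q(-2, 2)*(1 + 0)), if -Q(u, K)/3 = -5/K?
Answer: -15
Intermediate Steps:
Q(u, K) = 15/K (Q(u, K) = -(-15)/K = 15/K)
(-44 + 42)*(Q(-2, 2)*(1 + 0)) = (-44 + 42)*((15/2)*(1 + 0)) = -2*15*(½) = -15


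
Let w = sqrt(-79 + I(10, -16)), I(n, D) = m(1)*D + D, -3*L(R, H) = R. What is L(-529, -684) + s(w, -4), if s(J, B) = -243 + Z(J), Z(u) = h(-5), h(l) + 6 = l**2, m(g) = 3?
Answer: -143/3 ≈ -47.667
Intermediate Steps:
L(R, H) = -R/3
h(l) = -6 + l**2
I(n, D) = 4*D (I(n, D) = 3*D + D = 4*D)
Z(u) = 19 (Z(u) = -6 + (-5)**2 = -6 + 25 = 19)
w = I*sqrt(143) (w = sqrt(-79 + 4*(-16)) = sqrt(-79 - 64) = sqrt(-143) = I*sqrt(143) ≈ 11.958*I)
s(J, B) = -224 (s(J, B) = -243 + 19 = -224)
L(-529, -684) + s(w, -4) = -1/3*(-529) - 224 = 529/3 - 224 = -143/3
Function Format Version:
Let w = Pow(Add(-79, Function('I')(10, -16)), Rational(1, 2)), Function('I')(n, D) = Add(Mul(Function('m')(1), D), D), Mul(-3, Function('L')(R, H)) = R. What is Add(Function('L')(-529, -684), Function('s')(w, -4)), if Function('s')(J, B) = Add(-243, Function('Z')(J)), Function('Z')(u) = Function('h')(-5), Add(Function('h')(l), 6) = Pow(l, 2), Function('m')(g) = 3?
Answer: Rational(-143, 3) ≈ -47.667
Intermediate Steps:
Function('L')(R, H) = Mul(Rational(-1, 3), R)
Function('h')(l) = Add(-6, Pow(l, 2))
Function('I')(n, D) = Mul(4, D) (Function('I')(n, D) = Add(Mul(3, D), D) = Mul(4, D))
Function('Z')(u) = 19 (Function('Z')(u) = Add(-6, Pow(-5, 2)) = Add(-6, 25) = 19)
w = Mul(I, Pow(143, Rational(1, 2))) (w = Pow(Add(-79, Mul(4, -16)), Rational(1, 2)) = Pow(Add(-79, -64), Rational(1, 2)) = Pow(-143, Rational(1, 2)) = Mul(I, Pow(143, Rational(1, 2))) ≈ Mul(11.958, I))
Function('s')(J, B) = -224 (Function('s')(J, B) = Add(-243, 19) = -224)
Add(Function('L')(-529, -684), Function('s')(w, -4)) = Add(Mul(Rational(-1, 3), -529), -224) = Add(Rational(529, 3), -224) = Rational(-143, 3)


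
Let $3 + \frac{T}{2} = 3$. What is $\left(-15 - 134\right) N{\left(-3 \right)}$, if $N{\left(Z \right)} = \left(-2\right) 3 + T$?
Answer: $894$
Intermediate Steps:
$T = 0$ ($T = -6 + 2 \cdot 3 = -6 + 6 = 0$)
$N{\left(Z \right)} = -6$ ($N{\left(Z \right)} = \left(-2\right) 3 + 0 = -6 + 0 = -6$)
$\left(-15 - 134\right) N{\left(-3 \right)} = \left(-15 - 134\right) \left(-6\right) = \left(-149\right) \left(-6\right) = 894$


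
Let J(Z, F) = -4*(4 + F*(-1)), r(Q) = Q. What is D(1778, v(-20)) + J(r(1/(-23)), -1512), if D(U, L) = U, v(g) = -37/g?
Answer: -4286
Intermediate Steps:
J(Z, F) = -16 + 4*F (J(Z, F) = -4*(4 - F) = -16 + 4*F)
D(1778, v(-20)) + J(r(1/(-23)), -1512) = 1778 + (-16 + 4*(-1512)) = 1778 + (-16 - 6048) = 1778 - 6064 = -4286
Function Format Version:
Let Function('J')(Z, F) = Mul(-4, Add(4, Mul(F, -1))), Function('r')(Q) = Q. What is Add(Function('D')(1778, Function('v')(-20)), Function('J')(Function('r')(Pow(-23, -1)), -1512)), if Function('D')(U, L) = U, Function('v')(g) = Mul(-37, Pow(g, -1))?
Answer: -4286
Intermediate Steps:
Function('J')(Z, F) = Add(-16, Mul(4, F)) (Function('J')(Z, F) = Mul(-4, Add(4, Mul(-1, F))) = Add(-16, Mul(4, F)))
Add(Function('D')(1778, Function('v')(-20)), Function('J')(Function('r')(Pow(-23, -1)), -1512)) = Add(1778, Add(-16, Mul(4, -1512))) = Add(1778, Add(-16, -6048)) = Add(1778, -6064) = -4286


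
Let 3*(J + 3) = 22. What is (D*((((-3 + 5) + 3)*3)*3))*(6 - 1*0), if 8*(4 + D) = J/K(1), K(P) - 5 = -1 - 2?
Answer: -8055/8 ≈ -1006.9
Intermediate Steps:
K(P) = 2 (K(P) = 5 + (-1 - 2) = 5 - 3 = 2)
J = 13/3 (J = -3 + (⅓)*22 = -3 + 22/3 = 13/3 ≈ 4.3333)
D = -179/48 (D = -4 + ((13/3)/2)/8 = -4 + ((13/3)*(½))/8 = -4 + (⅛)*(13/6) = -4 + 13/48 = -179/48 ≈ -3.7292)
(D*((((-3 + 5) + 3)*3)*3))*(6 - 1*0) = (-179*((-3 + 5) + 3)*3*3/48)*(6 - 1*0) = (-179*(2 + 3)*3*3/48)*(6 + 0) = -179*5*3*3/48*6 = -895*3/16*6 = -179/48*45*6 = -2685/16*6 = -8055/8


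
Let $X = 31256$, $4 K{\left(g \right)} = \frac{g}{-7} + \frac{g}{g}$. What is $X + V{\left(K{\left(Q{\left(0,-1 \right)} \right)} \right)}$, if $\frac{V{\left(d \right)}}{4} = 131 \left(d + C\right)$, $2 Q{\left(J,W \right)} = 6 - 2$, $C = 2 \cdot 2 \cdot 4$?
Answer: $\frac{278135}{7} \approx 39734.0$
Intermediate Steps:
$C = 16$ ($C = 4 \cdot 4 = 16$)
$Q{\left(J,W \right)} = 2$ ($Q{\left(J,W \right)} = \frac{6 - 2}{2} = \frac{1}{2} \cdot 4 = 2$)
$K{\left(g \right)} = \frac{1}{4} - \frac{g}{28}$ ($K{\left(g \right)} = \frac{\frac{g}{-7} + \frac{g}{g}}{4} = \frac{g \left(- \frac{1}{7}\right) + 1}{4} = \frac{- \frac{g}{7} + 1}{4} = \frac{1 - \frac{g}{7}}{4} = \frac{1}{4} - \frac{g}{28}$)
$V{\left(d \right)} = 8384 + 524 d$ ($V{\left(d \right)} = 4 \cdot 131 \left(d + 16\right) = 4 \cdot 131 \left(16 + d\right) = 4 \left(2096 + 131 d\right) = 8384 + 524 d$)
$X + V{\left(K{\left(Q{\left(0,-1 \right)} \right)} \right)} = 31256 + \left(8384 + 524 \left(\frac{1}{4} - \frac{1}{14}\right)\right) = 31256 + \left(8384 + 524 \cdot \frac{5}{28}\right) = 31256 + \left(8384 + \frac{655}{7}\right) = 31256 + \frac{59343}{7} = \frac{278135}{7}$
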